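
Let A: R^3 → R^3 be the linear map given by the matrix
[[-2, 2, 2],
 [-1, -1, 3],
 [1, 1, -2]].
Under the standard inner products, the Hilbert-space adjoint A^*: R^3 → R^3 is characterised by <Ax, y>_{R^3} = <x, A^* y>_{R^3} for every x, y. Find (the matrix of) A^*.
A^* = A^T =
[[-2, -1, 1],
 [2, -1, 1],
 [2, 3, -2]]

For real matrices with standard dot products, the defining identity <Ax, y> = <x, A^* y> gives (Ax)^T y = x^T (A^*) y, i.e. x^T A^T y = x^T (A^*) y. Since this holds for all x, y, we must have A^* = A^T. Therefore
A^* =
[[-2, -1, 1],
 [2, -1, 1],
 [2, 3, -2]].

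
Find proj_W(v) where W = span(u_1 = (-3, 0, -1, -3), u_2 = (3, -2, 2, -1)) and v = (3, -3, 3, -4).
proj_W(v) = (825/278, -475/139, 375/139, -1075/278)

Set up U = [u_1 | ... | u_2] ∈ R^(4×2). The projector onto W = col(U) is P = U (U^T U)^(-1) U^T.
Compute U^T U =
  [19, -8]
  [-8, 18],
and U^T v = (0, 25).
Solve U^T U · c = U^T v for the coefficients: c = (100/139, 475/278). The projection is proj_W(v) = U c.
Check: (v - proj_W(v)) · u_1 = 0  (should be 0).
Check: (v - proj_W(v)) · u_2 = 0  (should be 0).
Result: proj_W(v) = (825/278, -475/139, 375/139, -1075/278).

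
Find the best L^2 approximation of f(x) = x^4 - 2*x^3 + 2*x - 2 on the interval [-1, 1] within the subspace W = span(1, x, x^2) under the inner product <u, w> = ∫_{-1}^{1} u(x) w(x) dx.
g(x) = 6*x^2/7 + 4*x/5 - 73/35

The best approximation g ∈ W is the orthogonal projection of f onto W. Writing g = a_0 + a_1 x + a_2 x^2, the coefficients solve the normal equations G · a = b where
  G_{ij} = <φ_i, φ_j> and b_i = <f, φ_i>, with φ_0 = 1, φ_1 = x, φ_2 = x^2.
G =
  [2, 0, 2/3]
  [0, 2/3, 0]
  [2/3, 0, 2/5],
b = (-18/5, 8/15, -22/21).
Solving gives a_0 = -73/35, a_1 = 4/5, a_2 = 6/7, so
  g(x) = 6*x^2/7 + 4*x/5 - 73/35.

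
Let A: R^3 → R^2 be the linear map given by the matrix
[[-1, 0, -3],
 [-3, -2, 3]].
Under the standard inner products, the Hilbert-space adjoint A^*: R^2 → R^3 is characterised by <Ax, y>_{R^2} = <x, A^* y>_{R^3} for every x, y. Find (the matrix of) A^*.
A^* = A^T =
[[-1, -3],
 [0, -2],
 [-3, 3]]

For real matrices with standard dot products, the defining identity <Ax, y> = <x, A^* y> gives (Ax)^T y = x^T (A^*) y, i.e. x^T A^T y = x^T (A^*) y. Since this holds for all x, y, we must have A^* = A^T. Therefore
A^* =
[[-1, -3],
 [0, -2],
 [-3, 3]].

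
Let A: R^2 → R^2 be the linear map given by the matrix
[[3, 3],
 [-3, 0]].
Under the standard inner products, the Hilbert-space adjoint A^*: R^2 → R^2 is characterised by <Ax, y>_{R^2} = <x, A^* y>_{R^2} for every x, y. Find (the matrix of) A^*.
A^* = A^T =
[[3, -3],
 [3, 0]]

For real matrices with standard dot products, the defining identity <Ax, y> = <x, A^* y> gives (Ax)^T y = x^T (A^*) y, i.e. x^T A^T y = x^T (A^*) y. Since this holds for all x, y, we must have A^* = A^T. Therefore
A^* =
[[3, -3],
 [3, 0]].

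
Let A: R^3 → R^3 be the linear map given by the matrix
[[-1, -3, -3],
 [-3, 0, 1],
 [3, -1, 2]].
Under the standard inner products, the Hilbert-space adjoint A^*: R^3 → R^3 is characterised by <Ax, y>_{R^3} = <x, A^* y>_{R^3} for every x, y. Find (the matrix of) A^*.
A^* = A^T =
[[-1, -3, 3],
 [-3, 0, -1],
 [-3, 1, 2]]

For real matrices with standard dot products, the defining identity <Ax, y> = <x, A^* y> gives (Ax)^T y = x^T (A^*) y, i.e. x^T A^T y = x^T (A^*) y. Since this holds for all x, y, we must have A^* = A^T. Therefore
A^* =
[[-1, -3, 3],
 [-3, 0, -1],
 [-3, 1, 2]].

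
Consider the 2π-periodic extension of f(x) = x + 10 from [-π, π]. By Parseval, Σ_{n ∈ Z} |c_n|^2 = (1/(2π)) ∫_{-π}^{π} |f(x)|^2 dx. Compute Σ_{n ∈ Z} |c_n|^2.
Σ |c_n|^2 = π^2/3 + 100

Expand and integrate term by term over [-π, π]:
  ∫ (x)^2 dx = 1·(2π^3/3); ∫ 2·1·(10)·x dx = 0 (odd integrand); ∫ 10^2 dx = 100·2π.
So (1/(2π)) ∫_{-π}^{π} (x + 10)^2 dx = 1π^2/3 + 100 = π^2/3 + 100.
Parseval ⇒ Σ |c_n|^2 = π^2/3 + 100.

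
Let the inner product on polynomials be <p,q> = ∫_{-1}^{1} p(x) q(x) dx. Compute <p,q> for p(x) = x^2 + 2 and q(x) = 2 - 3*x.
<p,q> = 28/3

Expand the product: p(x)·q(x) = -3*x^3 + 2*x^2 - 6*x + 4.
∫_{-1}^{1} of each monomial x^k gives [2/(k+1) if k even, 0 if k odd]. Integrating term-by-term (or equivalently evaluating the antiderivative F(x) = -3*x^4/4 + 2*x^3/3 - 3*x^2 + 4*x at the endpoints):
  F(1) − F(−1) = 11/12 − (-101/12) = 28/3.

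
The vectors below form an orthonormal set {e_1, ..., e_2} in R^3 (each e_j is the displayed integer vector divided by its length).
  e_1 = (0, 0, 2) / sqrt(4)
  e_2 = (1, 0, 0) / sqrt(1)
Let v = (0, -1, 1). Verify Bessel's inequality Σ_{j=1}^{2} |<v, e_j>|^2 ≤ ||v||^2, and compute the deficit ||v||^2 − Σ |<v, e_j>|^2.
Σ |<v, e_j>|^2 = 1; ||v||^2 = 2; deficit = 1

Write each e_j = u_j / sqrt(<u_j, u_j>) where u_j is the displayed integer vector. Then <v, e_j> = <v, u_j> / sqrt(<u_j, u_j>), so |<v, e_j>|^2 = <v, u_j>^2 / <u_j, u_j>.
Coefficients: <v, e_1> = 2/sqrt(4), <v, e_2> = 0/sqrt(1).
Square and sum: Σ |<v, e_j>|^2 = 1.
Compute ||v||^2 = v·v = 2.
Deficit = 2 − 1 = 1 ≥ 0, confirming Bessel's inequality. (The deficit equals ||v − Σ <v,e_j> e_j||^2, the squared distance from v to span{e_j}.)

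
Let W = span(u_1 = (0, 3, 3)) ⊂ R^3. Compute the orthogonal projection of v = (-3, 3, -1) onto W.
proj_W(v) = (0, 1, 1)

Set up U = [u_1 | ... | u_1] ∈ R^(3×1). The projector onto W = col(U) is P = U (U^T U)^(-1) U^T.
Compute U^T U =
  [18],
and U^T v = (6).
Solve U^T U · c = U^T v for the coefficients: c = (1/3). The projection is proj_W(v) = U c.
Check: (v - proj_W(v)) · u_1 = 0  (should be 0).
Result: proj_W(v) = (0, 1, 1).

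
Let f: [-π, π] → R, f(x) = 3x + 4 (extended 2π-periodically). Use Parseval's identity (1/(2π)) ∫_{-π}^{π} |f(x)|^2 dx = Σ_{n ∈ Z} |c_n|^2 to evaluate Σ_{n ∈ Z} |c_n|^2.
Σ |c_n|^2 = 3π^2 + 16

Expand and integrate term by term over [-π, π]:
  ∫ (3x)^2 dx = 9·(2π^3/3); ∫ 2·3·(4)·x dx = 0 (odd integrand); ∫ 4^2 dx = 16·2π.
So (1/(2π)) ∫_{-π}^{π} (3x + 4)^2 dx = 9π^2/3 + 16 = 3π^2 + 16.
Parseval ⇒ Σ |c_n|^2 = 3π^2 + 16.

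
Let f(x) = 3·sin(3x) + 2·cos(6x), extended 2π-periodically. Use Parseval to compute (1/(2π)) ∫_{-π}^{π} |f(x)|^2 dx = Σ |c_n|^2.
Σ |c_n|^2 = 13/2

Expand |f|^2 and use orthogonality of {sin(nx), cos(mx)} on [-π, π]:
  ∫_{-π}^{π} sin(nx)^2 dx = π, ∫ cos(mx)^2 dx = π, and cross terms integrate to 0.
So ∫_{-π}^{π} f(x)^2 dx = 3^2 · π + 2^2 · π = (9 + 4)π.
Divide by 2π: (9 + 4)/2 = 13/2.
By Parseval, this equals Σ |c_n|^2.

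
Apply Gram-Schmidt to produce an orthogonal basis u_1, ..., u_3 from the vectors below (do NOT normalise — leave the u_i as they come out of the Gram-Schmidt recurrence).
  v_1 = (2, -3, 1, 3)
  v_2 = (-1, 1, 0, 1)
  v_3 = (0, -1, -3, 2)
Orthogonal basis:
  u_1 = (2, -3, 1, 3)
  u_2 = (-19/23, 17/23, 2/23, 29/23)
  u_3 = (-1/13, -8/13, -43/13, 7/13)

Apply the Gram-Schmidt recurrence
  u_1 = v_1
  u_i = v_i − Σ_{j<i} ((v_i · u_j) / (u_j · u_j)) · u_j.

Step by step this gives:
  u_1 = (2, -3, 1, 3)
  u_2 = (-19/23, 17/23, 2/23, 29/23)
  u_3 = (-1/13, -8/13, -43/13, 7/13)

Orthogonality check:
  u_2 · u_1 = 0 (should be 0)
  u_3 · u_1 = 0 (should be 0)
  u_3 · u_2 = 0 (should be 0)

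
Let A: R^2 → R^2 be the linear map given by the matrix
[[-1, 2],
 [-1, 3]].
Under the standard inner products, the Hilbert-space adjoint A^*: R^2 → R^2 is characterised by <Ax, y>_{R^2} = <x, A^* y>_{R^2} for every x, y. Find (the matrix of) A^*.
A^* = A^T =
[[-1, -1],
 [2, 3]]

For real matrices with standard dot products, the defining identity <Ax, y> = <x, A^* y> gives (Ax)^T y = x^T (A^*) y, i.e. x^T A^T y = x^T (A^*) y. Since this holds for all x, y, we must have A^* = A^T. Therefore
A^* =
[[-1, -1],
 [2, 3]].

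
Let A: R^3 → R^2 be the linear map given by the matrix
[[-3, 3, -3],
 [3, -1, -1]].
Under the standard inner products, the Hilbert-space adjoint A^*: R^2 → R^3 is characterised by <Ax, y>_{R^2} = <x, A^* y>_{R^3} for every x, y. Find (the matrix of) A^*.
A^* = A^T =
[[-3, 3],
 [3, -1],
 [-3, -1]]

For real matrices with standard dot products, the defining identity <Ax, y> = <x, A^* y> gives (Ax)^T y = x^T (A^*) y, i.e. x^T A^T y = x^T (A^*) y. Since this holds for all x, y, we must have A^* = A^T. Therefore
A^* =
[[-3, 3],
 [3, -1],
 [-3, -1]].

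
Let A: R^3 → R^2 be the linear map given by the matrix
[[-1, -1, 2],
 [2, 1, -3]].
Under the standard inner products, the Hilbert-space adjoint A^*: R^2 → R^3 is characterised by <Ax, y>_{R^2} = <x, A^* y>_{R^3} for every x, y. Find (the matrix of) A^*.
A^* = A^T =
[[-1, 2],
 [-1, 1],
 [2, -3]]

For real matrices with standard dot products, the defining identity <Ax, y> = <x, A^* y> gives (Ax)^T y = x^T (A^*) y, i.e. x^T A^T y = x^T (A^*) y. Since this holds for all x, y, we must have A^* = A^T. Therefore
A^* =
[[-1, 2],
 [-1, 1],
 [2, -3]].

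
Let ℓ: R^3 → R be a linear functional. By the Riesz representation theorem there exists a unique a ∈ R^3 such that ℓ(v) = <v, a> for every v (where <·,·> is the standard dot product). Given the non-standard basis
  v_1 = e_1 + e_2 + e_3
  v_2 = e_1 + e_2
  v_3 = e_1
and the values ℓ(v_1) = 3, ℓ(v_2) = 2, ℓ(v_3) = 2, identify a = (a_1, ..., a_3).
a = (2, 0, 1)

Write a = (a_1, ..., a_3) in the standard basis. For each basis vector v_i, ℓ(v_i) = <v_i, a> is a linear equation in the a_j's. Collect the n equations into a matrix system V a = ℓ, where row i of V is v_i (expressed in the standard basis). Since V is invertible (lower-triangular with 1s on the diagonal, up to permutation), solve by back-substitution:
  V =
[[1, 1, 1],
 [1, 1, 0],
 [1, 0, 0]]
  V a = (3, 2, 2)
Solving gives a = (2, 0, 1).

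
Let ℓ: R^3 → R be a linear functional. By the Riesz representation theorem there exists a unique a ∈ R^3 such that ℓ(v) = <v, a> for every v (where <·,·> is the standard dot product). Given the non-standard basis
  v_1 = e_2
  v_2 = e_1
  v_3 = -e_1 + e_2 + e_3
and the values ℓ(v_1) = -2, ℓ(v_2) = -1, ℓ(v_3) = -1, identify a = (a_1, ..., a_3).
a = (-1, -2, 0)

Write a = (a_1, ..., a_3) in the standard basis. For each basis vector v_i, ℓ(v_i) = <v_i, a> is a linear equation in the a_j's. Collect the n equations into a matrix system V a = ℓ, where row i of V is v_i (expressed in the standard basis). Since V is invertible (lower-triangular with 1s on the diagonal, up to permutation), solve by back-substitution:
  V =
[[0, 1, 0],
 [1, 0, 0],
 [-1, 1, 1]]
  V a = (-2, -1, -1)
Solving gives a = (-1, -2, 0).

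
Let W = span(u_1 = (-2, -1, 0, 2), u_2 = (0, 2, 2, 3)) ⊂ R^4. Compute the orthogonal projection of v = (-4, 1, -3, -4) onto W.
proj_W(v) = (-94/137, -327/137, -280/137, -326/137)

Set up U = [u_1 | ... | u_2] ∈ R^(4×2). The projector onto W = col(U) is P = U (U^T U)^(-1) U^T.
Compute U^T U =
  [9, 4]
  [4, 17],
and U^T v = (-1, -16).
Solve U^T U · c = U^T v for the coefficients: c = (47/137, -140/137). The projection is proj_W(v) = U c.
Check: (v - proj_W(v)) · u_1 = 0  (should be 0).
Check: (v - proj_W(v)) · u_2 = 0  (should be 0).
Result: proj_W(v) = (-94/137, -327/137, -280/137, -326/137).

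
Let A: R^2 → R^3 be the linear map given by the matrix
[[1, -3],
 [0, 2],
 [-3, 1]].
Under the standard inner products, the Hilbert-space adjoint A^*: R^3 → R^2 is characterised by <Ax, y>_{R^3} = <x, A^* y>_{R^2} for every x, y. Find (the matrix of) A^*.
A^* = A^T =
[[1, 0, -3],
 [-3, 2, 1]]

For real matrices with standard dot products, the defining identity <Ax, y> = <x, A^* y> gives (Ax)^T y = x^T (A^*) y, i.e. x^T A^T y = x^T (A^*) y. Since this holds for all x, y, we must have A^* = A^T. Therefore
A^* =
[[1, 0, -3],
 [-3, 2, 1]].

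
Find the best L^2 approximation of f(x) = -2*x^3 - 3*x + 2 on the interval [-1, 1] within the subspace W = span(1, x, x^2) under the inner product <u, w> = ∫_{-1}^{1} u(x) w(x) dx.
g(x) = 2 - 21*x/5

The best approximation g ∈ W is the orthogonal projection of f onto W. Writing g = a_0 + a_1 x + a_2 x^2, the coefficients solve the normal equations G · a = b where
  G_{ij} = <φ_i, φ_j> and b_i = <f, φ_i>, with φ_0 = 1, φ_1 = x, φ_2 = x^2.
G =
  [2, 0, 2/3]
  [0, 2/3, 0]
  [2/3, 0, 2/5],
b = (4, -14/5, 4/3).
Solving gives a_0 = 2, a_1 = -21/5, a_2 = 0, so
  g(x) = 2 - 21*x/5.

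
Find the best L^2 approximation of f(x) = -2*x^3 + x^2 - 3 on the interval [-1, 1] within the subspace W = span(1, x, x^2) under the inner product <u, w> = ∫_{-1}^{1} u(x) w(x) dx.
g(x) = x^2 - 6*x/5 - 3

The best approximation g ∈ W is the orthogonal projection of f onto W. Writing g = a_0 + a_1 x + a_2 x^2, the coefficients solve the normal equations G · a = b where
  G_{ij} = <φ_i, φ_j> and b_i = <f, φ_i>, with φ_0 = 1, φ_1 = x, φ_2 = x^2.
G =
  [2, 0, 2/3]
  [0, 2/3, 0]
  [2/3, 0, 2/5],
b = (-16/3, -4/5, -8/5).
Solving gives a_0 = -3, a_1 = -6/5, a_2 = 1, so
  g(x) = x^2 - 6*x/5 - 3.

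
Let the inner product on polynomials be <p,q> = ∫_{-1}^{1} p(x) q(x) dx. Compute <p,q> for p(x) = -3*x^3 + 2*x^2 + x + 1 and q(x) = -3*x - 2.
<p,q> = -76/15

Expand the product: p(x)·q(x) = 9*x^4 - 7*x^2 - 5*x - 2.
∫_{-1}^{1} of each monomial x^k gives [2/(k+1) if k even, 0 if k odd]. Integrating term-by-term (or equivalently evaluating the antiderivative F(x) = 9*x^5/5 - 7*x^3/3 - 5*x^2/2 - 2*x at the endpoints):
  F(1) − F(−1) = -151/30 − (1/30) = -76/15.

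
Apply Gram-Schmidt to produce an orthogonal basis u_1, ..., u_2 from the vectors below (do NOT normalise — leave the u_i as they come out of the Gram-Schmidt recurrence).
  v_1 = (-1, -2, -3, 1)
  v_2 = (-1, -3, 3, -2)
Orthogonal basis:
  u_1 = (-1, -2, -3, 1)
  u_2 = (-19/15, -53/15, 11/5, -26/15)

Apply the Gram-Schmidt recurrence
  u_1 = v_1
  u_i = v_i − Σ_{j<i} ((v_i · u_j) / (u_j · u_j)) · u_j.

Step by step this gives:
  u_1 = (-1, -2, -3, 1)
  u_2 = (-19/15, -53/15, 11/5, -26/15)

Orthogonality check:
  u_2 · u_1 = 0 (should be 0)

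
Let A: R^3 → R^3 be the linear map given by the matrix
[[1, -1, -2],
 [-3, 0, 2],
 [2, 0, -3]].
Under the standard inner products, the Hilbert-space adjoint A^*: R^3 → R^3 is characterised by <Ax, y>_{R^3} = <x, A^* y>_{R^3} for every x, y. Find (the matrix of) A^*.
A^* = A^T =
[[1, -3, 2],
 [-1, 0, 0],
 [-2, 2, -3]]

For real matrices with standard dot products, the defining identity <Ax, y> = <x, A^* y> gives (Ax)^T y = x^T (A^*) y, i.e. x^T A^T y = x^T (A^*) y. Since this holds for all x, y, we must have A^* = A^T. Therefore
A^* =
[[1, -3, 2],
 [-1, 0, 0],
 [-2, 2, -3]].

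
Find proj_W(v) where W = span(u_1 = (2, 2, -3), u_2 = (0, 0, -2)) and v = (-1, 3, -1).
proj_W(v) = (1, 1, -1)

Set up U = [u_1 | ... | u_2] ∈ R^(3×2). The projector onto W = col(U) is P = U (U^T U)^(-1) U^T.
Compute U^T U =
  [17, 6]
  [6, 4],
and U^T v = (7, 2).
Solve U^T U · c = U^T v for the coefficients: c = (1/2, -1/4). The projection is proj_W(v) = U c.
Check: (v - proj_W(v)) · u_1 = 0  (should be 0).
Check: (v - proj_W(v)) · u_2 = 0  (should be 0).
Result: proj_W(v) = (1, 1, -1).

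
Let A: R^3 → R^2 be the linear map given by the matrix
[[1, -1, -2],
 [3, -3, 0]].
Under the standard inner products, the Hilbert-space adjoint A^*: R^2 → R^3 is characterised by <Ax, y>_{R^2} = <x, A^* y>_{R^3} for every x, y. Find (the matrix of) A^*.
A^* = A^T =
[[1, 3],
 [-1, -3],
 [-2, 0]]

For real matrices with standard dot products, the defining identity <Ax, y> = <x, A^* y> gives (Ax)^T y = x^T (A^*) y, i.e. x^T A^T y = x^T (A^*) y. Since this holds for all x, y, we must have A^* = A^T. Therefore
A^* =
[[1, 3],
 [-1, -3],
 [-2, 0]].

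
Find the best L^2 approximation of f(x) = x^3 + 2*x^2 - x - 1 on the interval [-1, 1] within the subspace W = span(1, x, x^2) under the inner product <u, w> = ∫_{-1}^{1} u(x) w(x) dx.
g(x) = 2*x^2 - 2*x/5 - 1

The best approximation g ∈ W is the orthogonal projection of f onto W. Writing g = a_0 + a_1 x + a_2 x^2, the coefficients solve the normal equations G · a = b where
  G_{ij} = <φ_i, φ_j> and b_i = <f, φ_i>, with φ_0 = 1, φ_1 = x, φ_2 = x^2.
G =
  [2, 0, 2/3]
  [0, 2/3, 0]
  [2/3, 0, 2/5],
b = (-2/3, -4/15, 2/15).
Solving gives a_0 = -1, a_1 = -2/5, a_2 = 2, so
  g(x) = 2*x^2 - 2*x/5 - 1.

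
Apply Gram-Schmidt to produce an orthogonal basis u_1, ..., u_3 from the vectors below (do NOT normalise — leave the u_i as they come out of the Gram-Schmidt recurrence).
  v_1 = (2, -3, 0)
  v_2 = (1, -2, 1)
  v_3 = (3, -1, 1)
Orthogonal basis:
  u_1 = (2, -3, 0)
  u_2 = (-3/13, -2/13, 1)
  u_3 = (12/7, 8/7, 4/7)

Apply the Gram-Schmidt recurrence
  u_1 = v_1
  u_i = v_i − Σ_{j<i} ((v_i · u_j) / (u_j · u_j)) · u_j.

Step by step this gives:
  u_1 = (2, -3, 0)
  u_2 = (-3/13, -2/13, 1)
  u_3 = (12/7, 8/7, 4/7)

Orthogonality check:
  u_2 · u_1 = 0 (should be 0)
  u_3 · u_1 = 0 (should be 0)
  u_3 · u_2 = 0 (should be 0)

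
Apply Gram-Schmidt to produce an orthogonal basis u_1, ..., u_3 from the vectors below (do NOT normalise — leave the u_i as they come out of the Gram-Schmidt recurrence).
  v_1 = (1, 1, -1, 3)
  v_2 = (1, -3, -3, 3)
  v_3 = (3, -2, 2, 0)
Orthogonal basis:
  u_1 = (1, 1, -1, 3)
  u_2 = (1/6, -23/6, -13/6, 1/2)
  u_3 = (180/59, -69/59, 138/59, 9/59)

Apply the Gram-Schmidt recurrence
  u_1 = v_1
  u_i = v_i − Σ_{j<i} ((v_i · u_j) / (u_j · u_j)) · u_j.

Step by step this gives:
  u_1 = (1, 1, -1, 3)
  u_2 = (1/6, -23/6, -13/6, 1/2)
  u_3 = (180/59, -69/59, 138/59, 9/59)

Orthogonality check:
  u_2 · u_1 = 0 (should be 0)
  u_3 · u_1 = 0 (should be 0)
  u_3 · u_2 = 0 (should be 0)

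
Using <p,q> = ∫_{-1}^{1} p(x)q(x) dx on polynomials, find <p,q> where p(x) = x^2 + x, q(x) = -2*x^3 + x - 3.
<p,q> = -32/15

Expand the product: p(x)·q(x) = -2*x^5 - 2*x^4 + x^3 - 2*x^2 - 3*x.
∫_{-1}^{1} of each monomial x^k gives [2/(k+1) if k even, 0 if k odd]. Integrating term-by-term (or equivalently evaluating the antiderivative F(x) = -x^6/3 - 2*x^5/5 + x^4/4 - 2*x^3/3 - 3*x^2/2 at the endpoints):
  F(1) − F(−1) = -53/20 − (-31/60) = -32/15.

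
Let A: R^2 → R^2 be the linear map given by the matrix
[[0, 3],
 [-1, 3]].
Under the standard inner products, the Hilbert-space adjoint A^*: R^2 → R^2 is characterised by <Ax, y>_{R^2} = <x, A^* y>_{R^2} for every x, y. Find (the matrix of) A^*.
A^* = A^T =
[[0, -1],
 [3, 3]]

For real matrices with standard dot products, the defining identity <Ax, y> = <x, A^* y> gives (Ax)^T y = x^T (A^*) y, i.e. x^T A^T y = x^T (A^*) y. Since this holds for all x, y, we must have A^* = A^T. Therefore
A^* =
[[0, -1],
 [3, 3]].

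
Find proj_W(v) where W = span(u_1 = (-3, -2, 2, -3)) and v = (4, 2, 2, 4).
proj_W(v) = (36/13, 24/13, -24/13, 36/13)

Set up U = [u_1 | ... | u_1] ∈ R^(4×1). The projector onto W = col(U) is P = U (U^T U)^(-1) U^T.
Compute U^T U =
  [26],
and U^T v = (-24).
Solve U^T U · c = U^T v for the coefficients: c = (-12/13). The projection is proj_W(v) = U c.
Check: (v - proj_W(v)) · u_1 = 0  (should be 0).
Result: proj_W(v) = (36/13, 24/13, -24/13, 36/13).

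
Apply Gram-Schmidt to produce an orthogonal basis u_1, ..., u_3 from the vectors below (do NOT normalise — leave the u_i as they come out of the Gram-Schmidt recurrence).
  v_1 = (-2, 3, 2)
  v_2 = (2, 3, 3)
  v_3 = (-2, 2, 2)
Orthogonal basis:
  u_1 = (-2, 3, 2)
  u_2 = (56/17, 18/17, 29/17)
  u_3 = (-30/253, -100/253, 120/253)

Apply the Gram-Schmidt recurrence
  u_1 = v_1
  u_i = v_i − Σ_{j<i} ((v_i · u_j) / (u_j · u_j)) · u_j.

Step by step this gives:
  u_1 = (-2, 3, 2)
  u_2 = (56/17, 18/17, 29/17)
  u_3 = (-30/253, -100/253, 120/253)

Orthogonality check:
  u_2 · u_1 = 0 (should be 0)
  u_3 · u_1 = 0 (should be 0)
  u_3 · u_2 = 0 (should be 0)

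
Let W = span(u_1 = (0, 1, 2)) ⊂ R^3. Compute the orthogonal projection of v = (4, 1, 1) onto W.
proj_W(v) = (0, 3/5, 6/5)

Set up U = [u_1 | ... | u_1] ∈ R^(3×1). The projector onto W = col(U) is P = U (U^T U)^(-1) U^T.
Compute U^T U =
  [5],
and U^T v = (3).
Solve U^T U · c = U^T v for the coefficients: c = (3/5). The projection is proj_W(v) = U c.
Check: (v - proj_W(v)) · u_1 = 0  (should be 0).
Result: proj_W(v) = (0, 3/5, 6/5).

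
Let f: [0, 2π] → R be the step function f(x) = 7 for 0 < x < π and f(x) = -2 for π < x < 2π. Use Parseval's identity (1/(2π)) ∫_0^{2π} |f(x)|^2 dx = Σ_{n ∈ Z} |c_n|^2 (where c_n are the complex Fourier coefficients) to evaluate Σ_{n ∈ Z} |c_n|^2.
Σ |c_n|^2 = 53/2

Parseval equates the L^2 energy of f (normalised by 1/(2π)) with the ℓ^2 sum of its Fourier coefficients: (1/(2π)) ∫_0^{2π} |f|^2 = Σ |c_n|^2.
Compute the left side: (1/(2π)) [∫_0^π 7^2 dx + ∫_π^{2π} (-2)^2 dx] = (1/(2π)) · (49π + 4π) = (49 + 4)/2 = 53/2.
So Σ_{n ∈ Z} |c_n|^2 = 53/2.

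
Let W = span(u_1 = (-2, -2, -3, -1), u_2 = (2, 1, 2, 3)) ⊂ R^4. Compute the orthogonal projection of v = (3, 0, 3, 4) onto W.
proj_W(v) = (86/33, 37/33, 80/33, 47/11)

Set up U = [u_1 | ... | u_2] ∈ R^(4×2). The projector onto W = col(U) is P = U (U^T U)^(-1) U^T.
Compute U^T U =
  [18, -15]
  [-15, 18],
and U^T v = (-19, 24).
Solve U^T U · c = U^T v for the coefficients: c = (2/11, 49/33). The projection is proj_W(v) = U c.
Check: (v - proj_W(v)) · u_1 = 0  (should be 0).
Check: (v - proj_W(v)) · u_2 = 0  (should be 0).
Result: proj_W(v) = (86/33, 37/33, 80/33, 47/11).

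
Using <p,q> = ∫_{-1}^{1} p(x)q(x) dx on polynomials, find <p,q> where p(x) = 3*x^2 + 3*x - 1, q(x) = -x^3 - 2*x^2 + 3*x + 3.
<p,q> = 56/15

Expand the product: p(x)·q(x) = -3*x^5 - 9*x^4 + 4*x^3 + 20*x^2 + 6*x - 3.
∫_{-1}^{1} of each monomial x^k gives [2/(k+1) if k even, 0 if k odd]. Integrating term-by-term (or equivalently evaluating the antiderivative F(x) = -x^6/2 - 9*x^5/5 + x^4 + 20*x^3/3 + 3*x^2 - 3*x at the endpoints):
  F(1) − F(−1) = 161/30 − (49/30) = 56/15.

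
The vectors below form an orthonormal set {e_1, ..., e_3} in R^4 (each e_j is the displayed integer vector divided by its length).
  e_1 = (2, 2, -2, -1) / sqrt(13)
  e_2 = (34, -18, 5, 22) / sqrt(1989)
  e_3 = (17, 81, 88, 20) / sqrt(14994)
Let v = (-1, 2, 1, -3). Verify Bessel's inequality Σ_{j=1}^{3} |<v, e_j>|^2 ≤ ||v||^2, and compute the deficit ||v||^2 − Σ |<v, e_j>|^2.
Σ |<v, e_j>|^2 = 1109/98; ||v||^2 = 15; deficit = 361/98

Write each e_j = u_j / sqrt(<u_j, u_j>) where u_j is the displayed integer vector. Then <v, e_j> = <v, u_j> / sqrt(<u_j, u_j>), so |<v, e_j>|^2 = <v, u_j>^2 / <u_j, u_j>.
Coefficients: <v, e_1> = 3/sqrt(13), <v, e_2> = -131/sqrt(1989), <v, e_3> = 173/sqrt(14994).
Square and sum: Σ |<v, e_j>|^2 = 1109/98.
Compute ||v||^2 = v·v = 15.
Deficit = 15 − 1109/98 = 361/98 ≥ 0, confirming Bessel's inequality. (The deficit equals ||v − Σ <v,e_j> e_j||^2, the squared distance from v to span{e_j}.)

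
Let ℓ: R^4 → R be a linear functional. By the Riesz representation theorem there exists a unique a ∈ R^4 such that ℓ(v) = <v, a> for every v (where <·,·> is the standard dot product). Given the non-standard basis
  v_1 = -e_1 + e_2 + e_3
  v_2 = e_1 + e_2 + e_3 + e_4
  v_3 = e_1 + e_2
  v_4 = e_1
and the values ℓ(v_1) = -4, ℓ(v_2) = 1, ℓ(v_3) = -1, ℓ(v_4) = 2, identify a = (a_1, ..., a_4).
a = (2, -3, 1, 1)

Write a = (a_1, ..., a_4) in the standard basis. For each basis vector v_i, ℓ(v_i) = <v_i, a> is a linear equation in the a_j's. Collect the n equations into a matrix system V a = ℓ, where row i of V is v_i (expressed in the standard basis). Since V is invertible (lower-triangular with 1s on the diagonal, up to permutation), solve by back-substitution:
  V =
[[-1, 1, 1, 0],
 [1, 1, 1, 1],
 [1, 1, 0, 0],
 [1, 0, 0, 0]]
  V a = (-4, 1, -1, 2)
Solving gives a = (2, -3, 1, 1).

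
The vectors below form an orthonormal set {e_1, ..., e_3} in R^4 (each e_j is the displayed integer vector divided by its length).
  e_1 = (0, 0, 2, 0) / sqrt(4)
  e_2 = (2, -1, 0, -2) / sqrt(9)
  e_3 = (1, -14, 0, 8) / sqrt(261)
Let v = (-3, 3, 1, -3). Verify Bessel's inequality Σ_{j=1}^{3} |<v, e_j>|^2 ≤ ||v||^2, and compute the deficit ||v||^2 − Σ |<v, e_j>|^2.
Σ |<v, e_j>|^2 = 587/29; ||v||^2 = 28; deficit = 225/29

Write each e_j = u_j / sqrt(<u_j, u_j>) where u_j is the displayed integer vector. Then <v, e_j> = <v, u_j> / sqrt(<u_j, u_j>), so |<v, e_j>|^2 = <v, u_j>^2 / <u_j, u_j>.
Coefficients: <v, e_1> = 2/sqrt(4), <v, e_2> = -3/sqrt(9), <v, e_3> = -69/sqrt(261).
Square and sum: Σ |<v, e_j>|^2 = 587/29.
Compute ||v||^2 = v·v = 28.
Deficit = 28 − 587/29 = 225/29 ≥ 0, confirming Bessel's inequality. (The deficit equals ||v − Σ <v,e_j> e_j||^2, the squared distance from v to span{e_j}.)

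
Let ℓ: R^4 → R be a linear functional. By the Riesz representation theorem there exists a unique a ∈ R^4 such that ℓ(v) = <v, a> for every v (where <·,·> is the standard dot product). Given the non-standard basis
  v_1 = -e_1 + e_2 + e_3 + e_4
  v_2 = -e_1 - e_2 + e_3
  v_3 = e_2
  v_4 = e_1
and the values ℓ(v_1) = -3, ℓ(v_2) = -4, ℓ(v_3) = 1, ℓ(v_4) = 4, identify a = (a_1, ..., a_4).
a = (4, 1, 1, -1)

Write a = (a_1, ..., a_4) in the standard basis. For each basis vector v_i, ℓ(v_i) = <v_i, a> is a linear equation in the a_j's. Collect the n equations into a matrix system V a = ℓ, where row i of V is v_i (expressed in the standard basis). Since V is invertible (lower-triangular with 1s on the diagonal, up to permutation), solve by back-substitution:
  V =
[[-1, 1, 1, 1],
 [-1, -1, 1, 0],
 [0, 1, 0, 0],
 [1, 0, 0, 0]]
  V a = (-3, -4, 1, 4)
Solving gives a = (4, 1, 1, -1).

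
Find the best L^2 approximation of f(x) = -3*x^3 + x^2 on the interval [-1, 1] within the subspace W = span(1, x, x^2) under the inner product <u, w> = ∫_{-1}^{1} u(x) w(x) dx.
g(x) = x^2 - 9*x/5

The best approximation g ∈ W is the orthogonal projection of f onto W. Writing g = a_0 + a_1 x + a_2 x^2, the coefficients solve the normal equations G · a = b where
  G_{ij} = <φ_i, φ_j> and b_i = <f, φ_i>, with φ_0 = 1, φ_1 = x, φ_2 = x^2.
G =
  [2, 0, 2/3]
  [0, 2/3, 0]
  [2/3, 0, 2/5],
b = (2/3, -6/5, 2/5).
Solving gives a_0 = 0, a_1 = -9/5, a_2 = 1, so
  g(x) = x^2 - 9*x/5.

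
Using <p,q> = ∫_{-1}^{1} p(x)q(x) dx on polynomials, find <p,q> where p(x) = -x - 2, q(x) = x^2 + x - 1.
<p,q> = 2

Expand the product: p(x)·q(x) = -x^3 - 3*x^2 - x + 2.
∫_{-1}^{1} of each monomial x^k gives [2/(k+1) if k even, 0 if k odd]. Integrating term-by-term (or equivalently evaluating the antiderivative F(x) = -x^4/4 - x^3 - x^2/2 + 2*x at the endpoints):
  F(1) − F(−1) = 1/4 − (-7/4) = 2.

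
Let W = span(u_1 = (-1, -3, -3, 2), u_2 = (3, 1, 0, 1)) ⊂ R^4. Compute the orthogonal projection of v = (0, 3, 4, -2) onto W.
proj_W(v) = (40/237, 736/237, 271/79, -619/237)

Set up U = [u_1 | ... | u_2] ∈ R^(4×2). The projector onto W = col(U) is P = U (U^T U)^(-1) U^T.
Compute U^T U =
  [23, -4]
  [-4, 11],
and U^T v = (-25, 1).
Solve U^T U · c = U^T v for the coefficients: c = (-271/237, -77/237). The projection is proj_W(v) = U c.
Check: (v - proj_W(v)) · u_1 = 0  (should be 0).
Check: (v - proj_W(v)) · u_2 = 0  (should be 0).
Result: proj_W(v) = (40/237, 736/237, 271/79, -619/237).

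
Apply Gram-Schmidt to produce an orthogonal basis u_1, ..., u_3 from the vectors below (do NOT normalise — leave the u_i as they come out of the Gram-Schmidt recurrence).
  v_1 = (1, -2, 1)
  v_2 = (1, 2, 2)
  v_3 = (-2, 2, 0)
Orthogonal basis:
  u_1 = (1, -2, 1)
  u_2 = (7/6, 5/3, 13/6)
  u_3 = (-60/53, -10/53, 40/53)

Apply the Gram-Schmidt recurrence
  u_1 = v_1
  u_i = v_i − Σ_{j<i} ((v_i · u_j) / (u_j · u_j)) · u_j.

Step by step this gives:
  u_1 = (1, -2, 1)
  u_2 = (7/6, 5/3, 13/6)
  u_3 = (-60/53, -10/53, 40/53)

Orthogonality check:
  u_2 · u_1 = 0 (should be 0)
  u_3 · u_1 = 0 (should be 0)
  u_3 · u_2 = 0 (should be 0)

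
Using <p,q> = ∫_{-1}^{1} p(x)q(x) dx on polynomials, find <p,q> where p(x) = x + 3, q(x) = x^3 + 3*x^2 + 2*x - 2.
<p,q> = -64/15

Expand the product: p(x)·q(x) = x^4 + 6*x^3 + 11*x^2 + 4*x - 6.
∫_{-1}^{1} of each monomial x^k gives [2/(k+1) if k even, 0 if k odd]. Integrating term-by-term (or equivalently evaluating the antiderivative F(x) = x^5/5 + 3*x^4/2 + 11*x^3/3 + 2*x^2 - 6*x at the endpoints):
  F(1) − F(−1) = 41/30 − (169/30) = -64/15.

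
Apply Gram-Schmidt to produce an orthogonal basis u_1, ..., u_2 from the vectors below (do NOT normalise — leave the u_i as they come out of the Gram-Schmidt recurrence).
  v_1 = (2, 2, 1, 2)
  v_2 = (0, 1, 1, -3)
Orthogonal basis:
  u_1 = (2, 2, 1, 2)
  u_2 = (6/13, 19/13, 16/13, -33/13)

Apply the Gram-Schmidt recurrence
  u_1 = v_1
  u_i = v_i − Σ_{j<i} ((v_i · u_j) / (u_j · u_j)) · u_j.

Step by step this gives:
  u_1 = (2, 2, 1, 2)
  u_2 = (6/13, 19/13, 16/13, -33/13)

Orthogonality check:
  u_2 · u_1 = 0 (should be 0)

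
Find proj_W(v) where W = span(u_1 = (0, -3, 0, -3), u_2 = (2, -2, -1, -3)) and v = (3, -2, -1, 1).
proj_W(v) = (2, 0, -1, -1)

Set up U = [u_1 | ... | u_2] ∈ R^(4×2). The projector onto W = col(U) is P = U (U^T U)^(-1) U^T.
Compute U^T U =
  [18, 15]
  [15, 18],
and U^T v = (3, 8).
Solve U^T U · c = U^T v for the coefficients: c = (-2/3, 1). The projection is proj_W(v) = U c.
Check: (v - proj_W(v)) · u_1 = 0  (should be 0).
Check: (v - proj_W(v)) · u_2 = 0  (should be 0).
Result: proj_W(v) = (2, 0, -1, -1).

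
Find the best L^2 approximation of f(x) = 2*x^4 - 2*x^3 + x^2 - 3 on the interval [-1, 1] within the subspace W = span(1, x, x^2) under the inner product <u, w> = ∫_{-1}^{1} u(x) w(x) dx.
g(x) = 19*x^2/7 - 6*x/5 - 111/35

The best approximation g ∈ W is the orthogonal projection of f onto W. Writing g = a_0 + a_1 x + a_2 x^2, the coefficients solve the normal equations G · a = b where
  G_{ij} = <φ_i, φ_j> and b_i = <f, φ_i>, with φ_0 = 1, φ_1 = x, φ_2 = x^2.
G =
  [2, 0, 2/3]
  [0, 2/3, 0]
  [2/3, 0, 2/5],
b = (-68/15, -4/5, -36/35).
Solving gives a_0 = -111/35, a_1 = -6/5, a_2 = 19/7, so
  g(x) = 19*x^2/7 - 6*x/5 - 111/35.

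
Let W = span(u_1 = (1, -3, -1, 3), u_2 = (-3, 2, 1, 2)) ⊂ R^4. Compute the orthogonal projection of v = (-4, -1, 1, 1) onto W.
proj_W(v) = (-361/172, 159/172, 97/172, 369/172)

Set up U = [u_1 | ... | u_2] ∈ R^(4×2). The projector onto W = col(U) is P = U (U^T U)^(-1) U^T.
Compute U^T U =
  [20, -4]
  [-4, 18],
and U^T v = (1, 13).
Solve U^T U · c = U^T v for the coefficients: c = (35/172, 33/43). The projection is proj_W(v) = U c.
Check: (v - proj_W(v)) · u_1 = 0  (should be 0).
Check: (v - proj_W(v)) · u_2 = 0  (should be 0).
Result: proj_W(v) = (-361/172, 159/172, 97/172, 369/172).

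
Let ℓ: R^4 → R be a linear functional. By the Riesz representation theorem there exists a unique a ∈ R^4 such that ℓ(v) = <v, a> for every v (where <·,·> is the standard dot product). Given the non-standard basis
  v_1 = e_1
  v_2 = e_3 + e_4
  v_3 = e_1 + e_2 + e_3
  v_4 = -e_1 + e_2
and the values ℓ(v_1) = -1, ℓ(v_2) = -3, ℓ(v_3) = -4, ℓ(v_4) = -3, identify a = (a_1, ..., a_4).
a = (-1, -4, 1, -4)

Write a = (a_1, ..., a_4) in the standard basis. For each basis vector v_i, ℓ(v_i) = <v_i, a> is a linear equation in the a_j's. Collect the n equations into a matrix system V a = ℓ, where row i of V is v_i (expressed in the standard basis). Since V is invertible (lower-triangular with 1s on the diagonal, up to permutation), solve by back-substitution:
  V =
[[1, 0, 0, 0],
 [0, 0, 1, 1],
 [1, 1, 1, 0],
 [-1, 1, 0, 0]]
  V a = (-1, -3, -4, -3)
Solving gives a = (-1, -4, 1, -4).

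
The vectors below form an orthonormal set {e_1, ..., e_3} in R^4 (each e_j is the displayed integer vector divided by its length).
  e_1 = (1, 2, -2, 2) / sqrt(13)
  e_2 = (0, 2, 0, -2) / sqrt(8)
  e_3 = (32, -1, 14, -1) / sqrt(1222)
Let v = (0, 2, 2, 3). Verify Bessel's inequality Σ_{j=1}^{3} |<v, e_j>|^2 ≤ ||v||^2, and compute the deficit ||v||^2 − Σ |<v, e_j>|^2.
Σ |<v, e_j>|^2 = 174/47; ||v||^2 = 17; deficit = 625/47

Write each e_j = u_j / sqrt(<u_j, u_j>) where u_j is the displayed integer vector. Then <v, e_j> = <v, u_j> / sqrt(<u_j, u_j>), so |<v, e_j>|^2 = <v, u_j>^2 / <u_j, u_j>.
Coefficients: <v, e_1> = 6/sqrt(13), <v, e_2> = -2/sqrt(8), <v, e_3> = 23/sqrt(1222).
Square and sum: Σ |<v, e_j>|^2 = 174/47.
Compute ||v||^2 = v·v = 17.
Deficit = 17 − 174/47 = 625/47 ≥ 0, confirming Bessel's inequality. (The deficit equals ||v − Σ <v,e_j> e_j||^2, the squared distance from v to span{e_j}.)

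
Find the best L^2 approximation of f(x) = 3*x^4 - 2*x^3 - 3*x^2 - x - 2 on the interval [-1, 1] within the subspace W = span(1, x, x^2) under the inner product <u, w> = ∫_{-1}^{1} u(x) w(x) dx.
g(x) = -3*x^2/7 - 11*x/5 - 79/35

The best approximation g ∈ W is the orthogonal projection of f onto W. Writing g = a_0 + a_1 x + a_2 x^2, the coefficients solve the normal equations G · a = b where
  G_{ij} = <φ_i, φ_j> and b_i = <f, φ_i>, with φ_0 = 1, φ_1 = x, φ_2 = x^2.
G =
  [2, 0, 2/3]
  [0, 2/3, 0]
  [2/3, 0, 2/5],
b = (-24/5, -22/15, -176/105).
Solving gives a_0 = -79/35, a_1 = -11/5, a_2 = -3/7, so
  g(x) = -3*x^2/7 - 11*x/5 - 79/35.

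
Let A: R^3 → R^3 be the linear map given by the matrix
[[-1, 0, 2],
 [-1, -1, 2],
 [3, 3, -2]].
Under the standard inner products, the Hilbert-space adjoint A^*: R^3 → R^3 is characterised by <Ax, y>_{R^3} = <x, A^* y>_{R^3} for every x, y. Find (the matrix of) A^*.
A^* = A^T =
[[-1, -1, 3],
 [0, -1, 3],
 [2, 2, -2]]

For real matrices with standard dot products, the defining identity <Ax, y> = <x, A^* y> gives (Ax)^T y = x^T (A^*) y, i.e. x^T A^T y = x^T (A^*) y. Since this holds for all x, y, we must have A^* = A^T. Therefore
A^* =
[[-1, -1, 3],
 [0, -1, 3],
 [2, 2, -2]].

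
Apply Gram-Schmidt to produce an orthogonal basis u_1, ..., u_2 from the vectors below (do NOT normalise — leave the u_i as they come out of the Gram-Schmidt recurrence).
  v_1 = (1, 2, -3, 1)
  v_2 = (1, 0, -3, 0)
Orthogonal basis:
  u_1 = (1, 2, -3, 1)
  u_2 = (1/3, -4/3, -1, -2/3)

Apply the Gram-Schmidt recurrence
  u_1 = v_1
  u_i = v_i − Σ_{j<i} ((v_i · u_j) / (u_j · u_j)) · u_j.

Step by step this gives:
  u_1 = (1, 2, -3, 1)
  u_2 = (1/3, -4/3, -1, -2/3)

Orthogonality check:
  u_2 · u_1 = 0 (should be 0)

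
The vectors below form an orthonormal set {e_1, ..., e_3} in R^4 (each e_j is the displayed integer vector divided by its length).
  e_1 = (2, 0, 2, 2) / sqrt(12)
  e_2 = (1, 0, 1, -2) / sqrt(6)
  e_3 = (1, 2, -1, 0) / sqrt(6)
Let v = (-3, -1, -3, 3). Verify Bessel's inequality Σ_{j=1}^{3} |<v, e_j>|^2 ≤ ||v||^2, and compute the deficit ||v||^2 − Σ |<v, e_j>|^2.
Σ |<v, e_j>|^2 = 83/3; ||v||^2 = 28; deficit = 1/3

Write each e_j = u_j / sqrt(<u_j, u_j>) where u_j is the displayed integer vector. Then <v, e_j> = <v, u_j> / sqrt(<u_j, u_j>), so |<v, e_j>|^2 = <v, u_j>^2 / <u_j, u_j>.
Coefficients: <v, e_1> = -6/sqrt(12), <v, e_2> = -12/sqrt(6), <v, e_3> = -2/sqrt(6).
Square and sum: Σ |<v, e_j>|^2 = 83/3.
Compute ||v||^2 = v·v = 28.
Deficit = 28 − 83/3 = 1/3 ≥ 0, confirming Bessel's inequality. (The deficit equals ||v − Σ <v,e_j> e_j||^2, the squared distance from v to span{e_j}.)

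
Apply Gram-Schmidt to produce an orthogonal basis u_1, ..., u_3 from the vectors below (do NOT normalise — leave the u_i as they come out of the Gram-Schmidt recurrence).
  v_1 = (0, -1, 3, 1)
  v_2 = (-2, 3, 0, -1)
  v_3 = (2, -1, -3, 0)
Orthogonal basis:
  u_1 = (0, -1, 3, 1)
  u_2 = (-2, 29/11, 12/11, -7/11)
  u_3 = (29/69, 49/138, 1/23, 31/138)

Apply the Gram-Schmidt recurrence
  u_1 = v_1
  u_i = v_i − Σ_{j<i} ((v_i · u_j) / (u_j · u_j)) · u_j.

Step by step this gives:
  u_1 = (0, -1, 3, 1)
  u_2 = (-2, 29/11, 12/11, -7/11)
  u_3 = (29/69, 49/138, 1/23, 31/138)

Orthogonality check:
  u_2 · u_1 = 0 (should be 0)
  u_3 · u_1 = 0 (should be 0)
  u_3 · u_2 = 0 (should be 0)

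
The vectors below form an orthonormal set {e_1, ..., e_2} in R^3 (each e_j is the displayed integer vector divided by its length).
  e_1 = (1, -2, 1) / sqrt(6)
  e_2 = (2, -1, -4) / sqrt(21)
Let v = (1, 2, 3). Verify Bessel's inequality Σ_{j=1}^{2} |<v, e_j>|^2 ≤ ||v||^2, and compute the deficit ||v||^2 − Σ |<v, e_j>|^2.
Σ |<v, e_j>|^2 = 48/7; ||v||^2 = 14; deficit = 50/7

Write each e_j = u_j / sqrt(<u_j, u_j>) where u_j is the displayed integer vector. Then <v, e_j> = <v, u_j> / sqrt(<u_j, u_j>), so |<v, e_j>|^2 = <v, u_j>^2 / <u_j, u_j>.
Coefficients: <v, e_1> = 0/sqrt(6), <v, e_2> = -12/sqrt(21).
Square and sum: Σ |<v, e_j>|^2 = 48/7.
Compute ||v||^2 = v·v = 14.
Deficit = 14 − 48/7 = 50/7 ≥ 0, confirming Bessel's inequality. (The deficit equals ||v − Σ <v,e_j> e_j||^2, the squared distance from v to span{e_j}.)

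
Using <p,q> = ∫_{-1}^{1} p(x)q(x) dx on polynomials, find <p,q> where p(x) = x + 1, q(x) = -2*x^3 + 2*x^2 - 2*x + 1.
<p,q> = 6/5

Expand the product: p(x)·q(x) = -2*x^4 - x + 1.
∫_{-1}^{1} of each monomial x^k gives [2/(k+1) if k even, 0 if k odd]. Integrating term-by-term (or equivalently evaluating the antiderivative F(x) = -2*x^5/5 - x^2/2 + x at the endpoints):
  F(1) − F(−1) = 1/10 − (-11/10) = 6/5.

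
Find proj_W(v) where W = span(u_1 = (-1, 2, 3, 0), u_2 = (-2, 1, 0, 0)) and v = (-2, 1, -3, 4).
proj_W(v) = (-5/2, 0, -5/2, 0)

Set up U = [u_1 | ... | u_2] ∈ R^(4×2). The projector onto W = col(U) is P = U (U^T U)^(-1) U^T.
Compute U^T U =
  [14, 4]
  [4, 5],
and U^T v = (-5, 5).
Solve U^T U · c = U^T v for the coefficients: c = (-5/6, 5/3). The projection is proj_W(v) = U c.
Check: (v - proj_W(v)) · u_1 = 0  (should be 0).
Check: (v - proj_W(v)) · u_2 = 0  (should be 0).
Result: proj_W(v) = (-5/2, 0, -5/2, 0).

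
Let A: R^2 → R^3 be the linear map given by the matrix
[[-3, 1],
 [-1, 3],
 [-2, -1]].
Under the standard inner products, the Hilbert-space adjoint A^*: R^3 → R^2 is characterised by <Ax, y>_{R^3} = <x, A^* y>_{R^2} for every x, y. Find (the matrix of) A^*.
A^* = A^T =
[[-3, -1, -2],
 [1, 3, -1]]

For real matrices with standard dot products, the defining identity <Ax, y> = <x, A^* y> gives (Ax)^T y = x^T (A^*) y, i.e. x^T A^T y = x^T (A^*) y. Since this holds for all x, y, we must have A^* = A^T. Therefore
A^* =
[[-3, -1, -2],
 [1, 3, -1]].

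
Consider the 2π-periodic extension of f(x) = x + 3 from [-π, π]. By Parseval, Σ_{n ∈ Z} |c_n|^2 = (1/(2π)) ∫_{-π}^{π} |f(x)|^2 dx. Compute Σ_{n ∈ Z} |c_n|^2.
Σ |c_n|^2 = π^2/3 + 9

Expand and integrate term by term over [-π, π]:
  ∫ (x)^2 dx = 1·(2π^3/3); ∫ 2·1·(3)·x dx = 0 (odd integrand); ∫ 3^2 dx = 9·2π.
So (1/(2π)) ∫_{-π}^{π} (x + 3)^2 dx = 1π^2/3 + 9 = π^2/3 + 9.
Parseval ⇒ Σ |c_n|^2 = π^2/3 + 9.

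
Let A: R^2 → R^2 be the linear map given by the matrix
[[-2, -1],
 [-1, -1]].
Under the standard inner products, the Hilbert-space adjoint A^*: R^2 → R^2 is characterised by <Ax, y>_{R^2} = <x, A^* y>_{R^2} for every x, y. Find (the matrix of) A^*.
A^* = A^T =
[[-2, -1],
 [-1, -1]]

For real matrices with standard dot products, the defining identity <Ax, y> = <x, A^* y> gives (Ax)^T y = x^T (A^*) y, i.e. x^T A^T y = x^T (A^*) y. Since this holds for all x, y, we must have A^* = A^T. Therefore
A^* =
[[-2, -1],
 [-1, -1]].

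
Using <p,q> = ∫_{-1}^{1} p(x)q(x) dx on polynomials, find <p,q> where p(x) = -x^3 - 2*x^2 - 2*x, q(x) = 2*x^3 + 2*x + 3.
<p,q> = -1012/105

Expand the product: p(x)·q(x) = -2*x^6 - 4*x^5 - 6*x^4 - 7*x^3 - 10*x^2 - 6*x.
∫_{-1}^{1} of each monomial x^k gives [2/(k+1) if k even, 0 if k odd]. Integrating term-by-term (or equivalently evaluating the antiderivative F(x) = -2*x^7/7 - 2*x^6/3 - 6*x^5/5 - 7*x^4/4 - 10*x^3/3 - 3*x^2 at the endpoints):
  F(1) − F(−1) = -1433/140 − (-251/420) = -1012/105.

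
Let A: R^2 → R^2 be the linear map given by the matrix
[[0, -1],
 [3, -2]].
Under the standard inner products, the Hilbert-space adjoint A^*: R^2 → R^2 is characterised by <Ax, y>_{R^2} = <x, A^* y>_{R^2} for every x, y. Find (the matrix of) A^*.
A^* = A^T =
[[0, 3],
 [-1, -2]]

For real matrices with standard dot products, the defining identity <Ax, y> = <x, A^* y> gives (Ax)^T y = x^T (A^*) y, i.e. x^T A^T y = x^T (A^*) y. Since this holds for all x, y, we must have A^* = A^T. Therefore
A^* =
[[0, 3],
 [-1, -2]].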